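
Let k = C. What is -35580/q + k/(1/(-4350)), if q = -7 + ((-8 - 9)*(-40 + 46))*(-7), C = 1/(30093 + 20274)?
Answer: -598377770/11869823 ≈ -50.412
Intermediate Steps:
C = 1/50367 ≈ 1.9854e-5
k = 1/50367 ≈ 1.9854e-5
q = 707 (q = -7 - 17*6*(-7) = -7 - 102*(-7) = -7 + 714 = 707)
-35580/q + k/(1/(-4350)) = -35580/707 + 1/(50367*(1/(-4350))) = -35580*1/707 + 1/(50367*(-1/4350)) = -35580/707 + (1/50367)*(-4350) = -35580/707 - 1450/16789 = -598377770/11869823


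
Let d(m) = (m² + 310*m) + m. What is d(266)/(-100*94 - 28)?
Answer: -76741/4714 ≈ -16.279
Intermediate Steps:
d(m) = m² + 311*m
d(266)/(-100*94 - 28) = (266*(311 + 266))/(-100*94 - 28) = (266*577)/(-9400 - 28) = 153482/(-9428) = 153482*(-1/9428) = -76741/4714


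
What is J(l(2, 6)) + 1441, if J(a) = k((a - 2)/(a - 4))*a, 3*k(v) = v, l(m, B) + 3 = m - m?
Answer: 10082/7 ≈ 1440.3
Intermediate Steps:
l(m, B) = -3 (l(m, B) = -3 + (m - m) = -3 + 0 = -3)
k(v) = v/3
J(a) = a*(-2 + a)/(3*(-4 + a)) (J(a) = (((a - 2)/(a - 4))/3)*a = (((-2 + a)/(-4 + a))/3)*a = ((-2 + a)/(3*(-4 + a)))*a = a*(-2 + a)/(3*(-4 + a)))
J(l(2, 6)) + 1441 = (⅓)*(-3)*(-2 - 3)/(-4 - 3) + 1441 = (⅓)*(-3)*(-5)/(-7) + 1441 = (⅓)*(-3)*(-⅐)*(-5) + 1441 = -5/7 + 1441 = 10082/7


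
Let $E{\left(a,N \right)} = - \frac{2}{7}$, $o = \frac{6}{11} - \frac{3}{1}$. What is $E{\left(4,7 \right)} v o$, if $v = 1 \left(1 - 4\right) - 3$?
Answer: $- \frac{324}{77} \approx -4.2078$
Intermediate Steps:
$o = - \frac{27}{11}$ ($o = 6 \cdot \frac{1}{11} - 3 = \frac{6}{11} - 3 = - \frac{27}{11} \approx -2.4545$)
$E{\left(a,N \right)} = - \frac{2}{7}$ ($E{\left(a,N \right)} = \left(-2\right) \frac{1}{7} = - \frac{2}{7}$)
$v = -6$ ($v = 1 \left(-3\right) - 3 = -3 - 3 = -6$)
$E{\left(4,7 \right)} v o = \left(- \frac{2}{7}\right) \left(-6\right) \left(- \frac{27}{11}\right) = \frac{12}{7} \left(- \frac{27}{11}\right) = - \frac{324}{77}$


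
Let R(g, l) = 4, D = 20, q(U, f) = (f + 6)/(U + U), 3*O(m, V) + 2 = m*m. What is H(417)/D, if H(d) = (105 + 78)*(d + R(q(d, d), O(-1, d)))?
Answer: 77043/20 ≈ 3852.1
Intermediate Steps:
O(m, V) = -⅔ + m²/3 (O(m, V) = -⅔ + (m*m)/3 = -⅔ + m²/3)
q(U, f) = (6 + f)/(2*U) (q(U, f) = (6 + f)/((2*U)) = (6 + f)*(1/(2*U)) = (6 + f)/(2*U))
H(d) = 732 + 183*d (H(d) = (105 + 78)*(d + 4) = 183*(4 + d) = 732 + 183*d)
H(417)/D = (732 + 183*417)/20 = (732 + 76311)/20 = (1/20)*77043 = 77043/20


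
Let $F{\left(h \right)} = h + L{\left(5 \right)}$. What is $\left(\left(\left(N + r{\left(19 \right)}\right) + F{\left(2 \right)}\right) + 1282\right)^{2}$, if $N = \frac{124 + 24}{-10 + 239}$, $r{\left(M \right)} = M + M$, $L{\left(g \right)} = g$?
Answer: $\frac{92434848961}{52441} \approx 1.7626 \cdot 10^{6}$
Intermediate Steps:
$r{\left(M \right)} = 2 M$
$F{\left(h \right)} = 5 + h$ ($F{\left(h \right)} = h + 5 = 5 + h$)
$N = \frac{148}{229} \approx 0.64629$
$\left(\left(\left(N + r{\left(19 \right)}\right) + F{\left(2 \right)}\right) + 1282\right)^{2} = \left(\left(\left(\frac{148}{229} + 2 \cdot 19\right) + \left(5 + 2\right)\right) + 1282\right)^{2} = \left(\left(\left(\frac{148}{229} + 38\right) + 7\right) + 1282\right)^{2} = \left(\left(\frac{8850}{229} + 7\right) + 1282\right)^{2} = \left(\frac{10453}{229} + 1282\right)^{2} = \left(\frac{304031}{229}\right)^{2} = \frac{92434848961}{52441}$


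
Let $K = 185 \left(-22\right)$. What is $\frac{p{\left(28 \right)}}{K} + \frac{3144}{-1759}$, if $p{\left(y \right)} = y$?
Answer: $- \frac{6422666}{3579565} \approx -1.7943$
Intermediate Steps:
$K = -4070$
$\frac{p{\left(28 \right)}}{K} + \frac{3144}{-1759} = \frac{28}{-4070} + \frac{3144}{-1759} = 28 \left(- \frac{1}{4070}\right) + 3144 \left(- \frac{1}{1759}\right) = - \frac{14}{2035} - \frac{3144}{1759} = - \frac{6422666}{3579565}$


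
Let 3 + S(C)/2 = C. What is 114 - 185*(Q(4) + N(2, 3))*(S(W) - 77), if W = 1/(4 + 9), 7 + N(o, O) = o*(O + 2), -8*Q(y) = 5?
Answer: 3797511/104 ≈ 36515.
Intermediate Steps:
Q(y) = -5/8 (Q(y) = -1/8*5 = -5/8)
N(o, O) = -7 + o*(2 + O) (N(o, O) = -7 + o*(O + 2) = -7 + o*(2 + O))
W = 1/13 ≈ 0.076923
S(C) = -6 + 2*C
114 - 185*(Q(4) + N(2, 3))*(S(W) - 77) = 114 - 185*(-5/8 + (-7 + 2*2 + 3*2))*((-6 + 2*(1/13)) - 77) = 114 - 185*(-5/8 + (-7 + 4 + 6))*((-6 + 2/13) - 77) = 114 - 185*(-5/8 + 3)*(-76/13 - 77) = 114 - 3515*(-1077)/(8*13) = 114 - 185*(-20463/104) = 114 + 3785655/104 = 3797511/104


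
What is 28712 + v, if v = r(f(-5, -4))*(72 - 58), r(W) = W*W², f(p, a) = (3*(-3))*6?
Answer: -2175784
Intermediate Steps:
f(p, a) = -54 (f(p, a) = -9*6 = -54)
r(W) = W³
v = -2204496 (v = (-54)³*(72 - 58) = -157464*14 = -2204496)
28712 + v = 28712 - 2204496 = -2175784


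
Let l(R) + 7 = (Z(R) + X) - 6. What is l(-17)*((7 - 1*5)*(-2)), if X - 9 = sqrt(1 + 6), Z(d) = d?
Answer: 84 - 4*sqrt(7) ≈ 73.417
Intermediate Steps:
X = 9 + sqrt(7) (X = 9 + sqrt(1 + 6) = 9 + sqrt(7) ≈ 11.646)
l(R) = -4 + R + sqrt(7) (l(R) = -7 + ((R + (9 + sqrt(7))) - 6) = -7 + ((9 + R + sqrt(7)) - 6) = -7 + (3 + R + sqrt(7)) = -4 + R + sqrt(7))
l(-17)*((7 - 1*5)*(-2)) = (-4 - 17 + sqrt(7))*((7 - 1*5)*(-2)) = (-21 + sqrt(7))*((7 - 5)*(-2)) = (-21 + sqrt(7))*(2*(-2)) = (-21 + sqrt(7))*(-4) = 84 - 4*sqrt(7)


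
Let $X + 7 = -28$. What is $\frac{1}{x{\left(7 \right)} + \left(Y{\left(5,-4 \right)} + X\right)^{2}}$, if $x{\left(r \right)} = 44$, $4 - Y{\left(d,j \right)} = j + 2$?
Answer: $\frac{1}{885} \approx 0.0011299$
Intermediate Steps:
$X = -35$ ($X = -7 - 28 = -35$)
$Y{\left(d,j \right)} = 2 - j$ ($Y{\left(d,j \right)} = 4 - \left(j + 2\right) = 4 - \left(2 + j\right) = 2 - j$)
$\frac{1}{x{\left(7 \right)} + \left(Y{\left(5,-4 \right)} + X\right)^{2}} = \frac{1}{44 + \left(\left(2 - -4\right) - 35\right)^{2}} = \frac{1}{44 + \left(\left(2 + 4\right) - 35\right)^{2}} = \frac{1}{44 + \left(6 - 35\right)^{2}} = \frac{1}{44 + \left(-29\right)^{2}} = \frac{1}{44 + 841} = \frac{1}{885}$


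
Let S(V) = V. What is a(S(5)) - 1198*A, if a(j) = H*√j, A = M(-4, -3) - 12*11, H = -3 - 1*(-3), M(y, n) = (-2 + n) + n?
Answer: 167720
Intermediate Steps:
M(y, n) = -2 + 2*n
H = 0 (H = -3 + 3 = 0)
A = -140 (A = (-2 + 2*(-3)) - 12*11 = (-2 - 6) - 132 = -8 - 132 = -140)
a(j) = 0 (a(j) = 0*√j = 0)
a(S(5)) - 1198*A = 0 - 1198*(-140) = 0 + 167720 = 167720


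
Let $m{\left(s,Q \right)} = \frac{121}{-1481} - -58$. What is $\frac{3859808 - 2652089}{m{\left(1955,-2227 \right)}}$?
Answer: $\frac{1788631839}{85777} \approx 20852.0$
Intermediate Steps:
$m{\left(s,Q \right)} = \frac{85777}{1481}$ ($m{\left(s,Q \right)} = 121 \left(- \frac{1}{1481}\right) + 58 = - \frac{121}{1481} + 58 = \frac{85777}{1481}$)
$\frac{3859808 - 2652089}{m{\left(1955,-2227 \right)}} = \frac{3859808 - 2652089}{\frac{85777}{1481}} = \left(3859808 - 2652089\right) \frac{1481}{85777} = 1207719 \cdot \frac{1481}{85777} = \frac{1788631839}{85777}$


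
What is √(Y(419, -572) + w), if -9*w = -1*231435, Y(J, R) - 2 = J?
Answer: 66*√6 ≈ 161.67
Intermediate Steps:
Y(J, R) = 2 + J
w = 25715 (w = -(-1)*231435/9 = -⅑*(-231435) = 25715)
√(Y(419, -572) + w) = √((2 + 419) + 25715) = √(421 + 25715) = √26136 = 66*√6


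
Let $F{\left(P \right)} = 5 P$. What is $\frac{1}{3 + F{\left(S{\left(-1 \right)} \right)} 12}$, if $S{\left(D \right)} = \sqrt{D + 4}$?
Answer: $- \frac{1}{3597} + \frac{20 \sqrt{3}}{3597} \approx 0.0093525$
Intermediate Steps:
$S{\left(D \right)} = \sqrt{4 + D}$
$\frac{1}{3 + F{\left(S{\left(-1 \right)} \right)} 12} = \frac{1}{3 + 5 \sqrt{4 - 1} \cdot 12} = \frac{1}{3 + 5 \sqrt{3} \cdot 12} = \frac{1}{3 + 60 \sqrt{3}}$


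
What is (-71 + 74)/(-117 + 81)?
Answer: -1/12 ≈ -0.083333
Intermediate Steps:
(-71 + 74)/(-117 + 81) = 3/(-36) = -1/36*3 = -1/12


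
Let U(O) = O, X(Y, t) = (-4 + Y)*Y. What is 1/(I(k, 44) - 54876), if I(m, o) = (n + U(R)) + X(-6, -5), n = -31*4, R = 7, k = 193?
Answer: -1/54933 ≈ -1.8204e-5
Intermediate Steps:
X(Y, t) = Y*(-4 + Y)
n = -124
I(m, o) = -57 (I(m, o) = (-124 + 7) - 6*(-4 - 6) = -117 - 6*(-10) = -117 + 60 = -57)
1/(I(k, 44) - 54876) = 1/(-57 - 54876) = 1/(-54933) = -1/54933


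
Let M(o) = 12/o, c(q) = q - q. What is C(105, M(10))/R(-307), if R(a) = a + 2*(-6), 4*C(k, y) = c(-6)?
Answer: 0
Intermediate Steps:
c(q) = 0
C(k, y) = 0 (C(k, y) = (1/4)*0 = 0)
R(a) = -12 + a (R(a) = a - 12 = -12 + a)
C(105, M(10))/R(-307) = 0/(-12 - 307) = 0/(-319) = 0*(-1/319) = 0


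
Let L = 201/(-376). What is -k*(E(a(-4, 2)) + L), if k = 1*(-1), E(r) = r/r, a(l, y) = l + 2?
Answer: 175/376 ≈ 0.46543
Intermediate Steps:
L = -201/376 (L = 201*(-1/376) = -201/376 ≈ -0.53457)
a(l, y) = 2 + l
E(r) = 1
k = -1
-k*(E(a(-4, 2)) + L) = -(-1)*(1 - 201/376) = -(-1)*175/376 = -1*(-175/376) = 175/376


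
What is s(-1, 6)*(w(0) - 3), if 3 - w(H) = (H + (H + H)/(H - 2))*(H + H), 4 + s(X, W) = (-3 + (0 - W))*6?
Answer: 0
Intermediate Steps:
s(X, W) = -22 - 6*W (s(X, W) = -4 + (-3 + (0 - W))*6 = -4 + (-3 - W)*6 = -4 + (-18 - 6*W) = -22 - 6*W)
w(H) = 3 - 2*H*(H + 2*H/(-2 + H)) (w(H) = 3 - (H + (H + H)/(H - 2))*(H + H) = 3 - (H + (2*H)/(-2 + H))*2*H = 3 - (H + 2*H/(-2 + H))*2*H = 3 - 2*H*(H + 2*H/(-2 + H)))
s(-1, 6)*(w(0) - 3) = (-22 - 6*6)*((-6 - 2*0**3 + 3*0)/(-2 + 0) - 3) = (-22 - 36)*((-6 - 2*0 + 0)/(-2) - 3) = -58*(-(-6 + 0 + 0)/2 - 3) = -58*(-1/2*(-6) - 3) = -58*(3 - 3) = -58*0 = 0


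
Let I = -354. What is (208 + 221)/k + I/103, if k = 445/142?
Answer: 6117024/45835 ≈ 133.46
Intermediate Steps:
k = 445/142 (k = 445*(1/142) = 445/142 ≈ 3.1338)
(208 + 221)/k + I/103 = (208 + 221)/(445/142) - 354/103 = 429*(142/445) - 354*1/103 = 60918/445 - 354/103 = 6117024/45835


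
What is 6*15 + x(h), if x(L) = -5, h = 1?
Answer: 85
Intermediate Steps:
6*15 + x(h) = 6*15 - 5 = 90 - 5 = 85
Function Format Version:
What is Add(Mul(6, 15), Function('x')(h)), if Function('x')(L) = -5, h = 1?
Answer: 85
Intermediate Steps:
Add(Mul(6, 15), Function('x')(h)) = Add(Mul(6, 15), -5) = Add(90, -5) = 85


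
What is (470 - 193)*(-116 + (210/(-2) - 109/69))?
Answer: -4254166/69 ≈ -61655.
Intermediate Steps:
(470 - 193)*(-116 + (210/(-2) - 109/69)) = 277*(-116 + (210*(-1/2) - 109*1/69)) = 277*(-116 + (-105 - 109/69)) = 277*(-116 - 7354/69) = 277*(-15358/69) = -4254166/69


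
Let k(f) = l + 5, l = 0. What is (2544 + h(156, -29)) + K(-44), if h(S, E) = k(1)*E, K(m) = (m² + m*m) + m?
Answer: 6227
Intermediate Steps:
K(m) = m + 2*m² (K(m) = (m² + m²) + m = 2*m² + m = m + 2*m²)
k(f) = 5 (k(f) = 0 + 5 = 5)
h(S, E) = 5*E
(2544 + h(156, -29)) + K(-44) = (2544 + 5*(-29)) - 44*(1 + 2*(-44)) = (2544 - 145) - 44*(1 - 88) = 2399 - 44*(-87) = 2399 + 3828 = 6227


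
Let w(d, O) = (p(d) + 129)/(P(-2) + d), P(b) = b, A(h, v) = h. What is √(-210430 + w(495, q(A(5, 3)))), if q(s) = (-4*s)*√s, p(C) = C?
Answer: I*√51144493438/493 ≈ 458.73*I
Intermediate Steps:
q(s) = -4*s^(3/2)
w(d, O) = (129 + d)/(-2 + d) (w(d, O) = (d + 129)/(-2 + d) = (129 + d)/(-2 + d))
√(-210430 + w(495, q(A(5, 3)))) = √(-210430 + (129 + 495)/(-2 + 495)) = √(-210430 + 624/493) = √(-103741366/493) = I*√51144493438/493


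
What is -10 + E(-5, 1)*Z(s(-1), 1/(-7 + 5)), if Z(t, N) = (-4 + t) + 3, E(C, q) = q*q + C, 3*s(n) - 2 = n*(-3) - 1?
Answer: -34/3 ≈ -11.333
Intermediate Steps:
s(n) = 1/3 - n (s(n) = 2/3 + (n*(-3) - 1)/3 = 2/3 + (-3*n - 1)/3 = 2/3 + (-1 - 3*n)/3 = 2/3 + (-1/3 - n) = 1/3 - n)
E(C, q) = C + q**2 (E(C, q) = q**2 + C = C + q**2)
Z(t, N) = -1 + t
-10 + E(-5, 1)*Z(s(-1), 1/(-7 + 5)) = -10 + (-5 + 1**2)*(-1 + (1/3 - 1*(-1))) = -10 + (-5 + 1)*(-1 + (1/3 + 1)) = -10 - 4*(-1 + 4/3) = -10 - 4*1/3 = -10 - 4/3 = -34/3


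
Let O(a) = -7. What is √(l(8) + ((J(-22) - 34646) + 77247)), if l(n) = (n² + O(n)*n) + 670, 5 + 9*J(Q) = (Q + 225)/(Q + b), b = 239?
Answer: √41590685/31 ≈ 208.03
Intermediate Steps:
J(Q) = -5/9 + (225 + Q)/(9*(239 + Q)) (J(Q) = -5/9 + ((Q + 225)/(Q + 239))/9 = -5/9 + ((225 + Q)/(239 + Q))/9 = -5/9 + (225 + Q)/(9*(239 + Q)))
l(n) = 670 + n² - 7*n (l(n) = (n² - 7*n) + 670 = 670 + n² - 7*n)
√(l(8) + ((J(-22) - 34646) + 77247)) = √((670 + 8² - 7*8) + ((2*(-485 - 2*(-22))/(9*(239 - 22)) - 34646) + 77247)) = √((670 + 64 - 56) + (((2/9)*(-485 + 44)/217 - 34646) + 77247)) = √(678 + (((2/9)*(1/217)*(-441) - 34646) + 77247)) = √(678 + ((-14/31 - 34646) + 77247)) = √(678 + (-1074040/31 + 77247)) = √(678 + 1320617/31) = √(1341635/31) = √41590685/31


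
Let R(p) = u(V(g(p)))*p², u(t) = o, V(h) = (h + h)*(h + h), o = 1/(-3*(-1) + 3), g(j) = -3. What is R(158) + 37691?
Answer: 125555/3 ≈ 41852.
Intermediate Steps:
o = ⅙ (o = 1/(3 + 3) = 1/6 = ⅙ ≈ 0.16667)
V(h) = 4*h² (V(h) = (2*h)*(2*h) = 4*h²)
u(t) = ⅙
R(p) = p²/6
R(158) + 37691 = (⅙)*158² + 37691 = (⅙)*24964 + 37691 = 12482/3 + 37691 = 125555/3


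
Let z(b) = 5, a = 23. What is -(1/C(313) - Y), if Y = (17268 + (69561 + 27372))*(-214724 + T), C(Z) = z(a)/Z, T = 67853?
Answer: -83864075668/5 ≈ -1.6773e+10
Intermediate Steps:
C(Z) = 5/Z
Y = -16772815071 (Y = (17268 + (69561 + 27372))*(-214724 + 67853) = (17268 + 96933)*(-146871) = 114201*(-146871) = -16772815071)
-(1/C(313) - Y) = -(1/(5/313) - 1*(-16772815071)) = -(1/(5*(1/313)) + 16772815071) = -(1/(5/313) + 16772815071) = -(313/5 + 16772815071) = -1*83864075668/5 = -83864075668/5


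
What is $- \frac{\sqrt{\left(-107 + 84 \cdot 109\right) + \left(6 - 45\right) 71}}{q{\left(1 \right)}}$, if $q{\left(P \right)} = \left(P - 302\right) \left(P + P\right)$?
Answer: $\frac{\sqrt{1570}}{301} \approx 0.13164$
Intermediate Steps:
$q{\left(P \right)} = 2 P \left(-302 + P\right)$ ($q{\left(P \right)} = \left(-302 + P\right) 2 P = 2 P \left(-302 + P\right)$)
$- \frac{\sqrt{\left(-107 + 84 \cdot 109\right) + \left(6 - 45\right) 71}}{q{\left(1 \right)}} = - \frac{\sqrt{\left(-107 + 84 \cdot 109\right) + \left(6 - 45\right) 71}}{2 \cdot 1 \left(-302 + 1\right)} = - \frac{\sqrt{\left(-107 + 9156\right) - 2769}}{2 \cdot 1 \left(-301\right)} = - \frac{\sqrt{9049 - 2769}}{-602} = - \frac{\sqrt{6280} \left(-1\right)}{602} = - \frac{2 \sqrt{1570} \left(-1\right)}{602} = - \frac{\left(-1\right) \sqrt{1570}}{301} = \frac{\sqrt{1570}}{301}$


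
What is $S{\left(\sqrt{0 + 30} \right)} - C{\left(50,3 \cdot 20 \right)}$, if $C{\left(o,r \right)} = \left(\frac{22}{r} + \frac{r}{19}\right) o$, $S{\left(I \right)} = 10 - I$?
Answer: $- \frac{9475}{57} - \sqrt{30} \approx -171.71$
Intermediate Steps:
$C{\left(o,r \right)} = o \left(\frac{22}{r} + \frac{r}{19}\right)$ ($C{\left(o,r \right)} = \left(\frac{22}{r} + r \frac{1}{19}\right) o = \left(\frac{22}{r} + \frac{r}{19}\right) o = o \left(\frac{22}{r} + \frac{r}{19}\right)$)
$S{\left(\sqrt{0 + 30} \right)} - C{\left(50,3 \cdot 20 \right)} = \left(10 - \sqrt{0 + 30}\right) - \frac{1}{19} \cdot 50 \frac{1}{3 \cdot 20} \left(418 + \left(3 \cdot 20\right)^{2}\right) = \left(10 - \sqrt{30}\right) - \frac{1}{19} \cdot 50 \cdot \frac{1}{60} \left(418 + 60^{2}\right) = \left(10 - \sqrt{30}\right) - \frac{1}{19} \cdot 50 \cdot \frac{1}{60} \left(418 + 3600\right) = \left(10 - \sqrt{30}\right) - \frac{1}{19} \cdot 50 \cdot \frac{1}{60} \cdot 4018 = \left(10 - \sqrt{30}\right) - \frac{10045}{57} = - \frac{9475}{57} - \sqrt{30}$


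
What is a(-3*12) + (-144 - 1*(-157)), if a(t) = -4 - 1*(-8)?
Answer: 17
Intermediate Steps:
a(t) = 4 (a(t) = -4 + 8 = 4)
a(-3*12) + (-144 - 1*(-157)) = 4 + (-144 - 1*(-157)) = 4 + (-144 + 157) = 4 + 13 = 17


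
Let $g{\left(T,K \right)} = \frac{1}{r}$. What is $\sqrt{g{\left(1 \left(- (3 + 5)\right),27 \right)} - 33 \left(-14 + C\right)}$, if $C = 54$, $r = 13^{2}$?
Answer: $\frac{i \sqrt{223079}}{13} \approx 36.332 i$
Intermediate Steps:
$r = 169$
$g{\left(T,K \right)} = \frac{1}{169}$
$\sqrt{g{\left(1 \left(- (3 + 5)\right),27 \right)} - 33 \left(-14 + C\right)} = \sqrt{\frac{1}{169} - 33 \left(-14 + 54\right)} = \sqrt{\frac{1}{169} - 1320} = \sqrt{- \frac{223079}{169}} = \frac{i \sqrt{223079}}{13}$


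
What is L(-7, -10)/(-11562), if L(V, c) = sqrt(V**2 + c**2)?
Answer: -sqrt(149)/11562 ≈ -0.0010557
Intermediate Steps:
L(-7, -10)/(-11562) = sqrt((-7)**2 + (-10)**2)/(-11562) = sqrt(49 + 100)*(-1/11562) = sqrt(149)*(-1/11562) = -sqrt(149)/11562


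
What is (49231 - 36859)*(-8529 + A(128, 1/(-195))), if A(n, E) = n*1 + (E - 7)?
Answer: -6761549564/65 ≈ -1.0402e+8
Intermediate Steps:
A(n, E) = -7 + E + n (A(n, E) = n + (-7 + E) = -7 + E + n)
(49231 - 36859)*(-8529 + A(128, 1/(-195))) = (49231 - 36859)*(-8529 + (-7 + 1/(-195) + 128)) = 12372*(-8529 + (-7 - 1/195 + 128)) = 12372*(-8529 + 23594/195) = 12372*(-1639561/195) = -6761549564/65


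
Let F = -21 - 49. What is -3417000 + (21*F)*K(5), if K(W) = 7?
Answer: -3427290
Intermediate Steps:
F = -70
-3417000 + (21*F)*K(5) = -3417000 + (21*(-70))*7 = -3417000 - 1470*7 = -3417000 - 10290 = -3427290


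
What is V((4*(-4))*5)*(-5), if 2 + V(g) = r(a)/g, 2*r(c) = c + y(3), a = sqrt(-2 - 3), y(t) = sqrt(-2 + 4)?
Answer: 10 + sqrt(2)/32 + I*sqrt(5)/32 ≈ 10.044 + 0.069877*I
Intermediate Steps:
y(t) = sqrt(2)
a = I*sqrt(5) (a = sqrt(-5) = I*sqrt(5) ≈ 2.2361*I)
r(c) = c/2 + sqrt(2)/2 (r(c) = (c + sqrt(2))/2 = c/2 + sqrt(2)/2)
V(g) = -2 + (sqrt(2)/2 + I*sqrt(5)/2)/g (V(g) = -2 + ((I*sqrt(5))/2 + sqrt(2)/2)/g = -2 + (I*sqrt(5)/2 + sqrt(2)/2)/g = -2 + (sqrt(2)/2 + I*sqrt(5)/2)/g)
V((4*(-4))*5)*(-5) = ((sqrt(2) - 4*4*(-4)*5 + I*sqrt(5))/(2*(((4*(-4))*5))))*(-5) = ((sqrt(2) - (-64)*5 + I*sqrt(5))/(2*((-16*5))))*(-5) = ((1/2)*(sqrt(2) - 4*(-80) + I*sqrt(5))/(-80))*(-5) = ((1/2)*(-1/80)*(sqrt(2) + 320 + I*sqrt(5)))*(-5) = ((1/2)*(-1/80)*(320 + sqrt(2) + I*sqrt(5)))*(-5) = (-2 - sqrt(2)/160 - I*sqrt(5)/160)*(-5) = 10 + sqrt(2)/32 + I*sqrt(5)/32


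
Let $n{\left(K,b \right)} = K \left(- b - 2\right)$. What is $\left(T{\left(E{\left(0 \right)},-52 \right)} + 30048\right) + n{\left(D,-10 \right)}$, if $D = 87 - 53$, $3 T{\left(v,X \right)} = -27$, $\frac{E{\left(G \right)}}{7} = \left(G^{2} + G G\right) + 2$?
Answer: $30311$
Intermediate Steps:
$E{\left(G \right)} = 14 + 14 G^{2}$ ($E{\left(G \right)} = 7 \left(\left(G^{2} + G G\right) + 2\right) = 7 \left(\left(G^{2} + G^{2}\right) + 2\right) = 7 \left(2 G^{2} + 2\right) = 7 \left(2 + 2 G^{2}\right) = 14 + 14 G^{2}$)
$T{\left(v,X \right)} = -9$ ($T{\left(v,X \right)} = \frac{1}{3} \left(-27\right) = -9$)
$D = 34$
$n{\left(K,b \right)} = K \left(-2 - b\right)$
$\left(T{\left(E{\left(0 \right)},-52 \right)} + 30048\right) + n{\left(D,-10 \right)} = \left(-9 + 30048\right) - 34 \left(2 - 10\right) = 30039 - 34 \left(-8\right) = 30039 + 272 = 30311$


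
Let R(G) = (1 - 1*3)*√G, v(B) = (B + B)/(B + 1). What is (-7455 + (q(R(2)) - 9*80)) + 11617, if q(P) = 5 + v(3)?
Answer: 6897/2 ≈ 3448.5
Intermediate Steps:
v(B) = 2*B/(1 + B) (v(B) = (2*B)/(1 + B) = 2*B/(1 + B))
R(G) = -2*√G (R(G) = (1 - 3)*√G = -2*√G)
q(P) = 13/2 (q(P) = 5 + 2*3/(1 + 3) = 5 + 2*3/4 = 5 + 2*3*(¼) = 5 + 3/2 = 13/2)
(-7455 + (q(R(2)) - 9*80)) + 11617 = (-7455 + (13/2 - 9*80)) + 11617 = (-7455 + (13/2 - 720)) + 11617 = (-7455 - 1427/2) + 11617 = -16337/2 + 11617 = 6897/2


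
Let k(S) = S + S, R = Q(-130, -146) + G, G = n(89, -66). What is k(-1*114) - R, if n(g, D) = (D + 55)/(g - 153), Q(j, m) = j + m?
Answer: 3061/64 ≈ 47.828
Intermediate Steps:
n(g, D) = (55 + D)/(-153 + g)
G = 11/64 (G = (55 - 66)/(-153 + 89) = -11/(-64) = -1/64*(-11) = 11/64 ≈ 0.17188)
R = -17653/64 (R = (-130 - 146) + 11/64 = -276 + 11/64 = -17653/64 ≈ -275.83)
k(S) = 2*S
k(-1*114) - R = 2*(-1*114) - 1*(-17653/64) = 2*(-114) + 17653/64 = -228 + 17653/64 = 3061/64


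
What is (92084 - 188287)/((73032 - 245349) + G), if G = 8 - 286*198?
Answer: 96203/228937 ≈ 0.42022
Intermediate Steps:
G = -56620 (G = 8 - 56628 = -56620)
(92084 - 188287)/((73032 - 245349) + G) = (92084 - 188287)/((73032 - 245349) - 56620) = -96203/(-172317 - 56620) = -96203/(-228937) = -96203*(-1/228937) = 96203/228937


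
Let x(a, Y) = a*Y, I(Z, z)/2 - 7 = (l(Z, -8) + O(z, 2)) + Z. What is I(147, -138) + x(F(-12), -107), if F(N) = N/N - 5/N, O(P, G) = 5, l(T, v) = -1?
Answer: 1973/12 ≈ 164.42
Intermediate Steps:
I(Z, z) = 22 + 2*Z (I(Z, z) = 14 + 2*((-1 + 5) + Z) = 14 + 2*(4 + Z) = 14 + (8 + 2*Z) = 22 + 2*Z)
F(N) = 1 - 5/N
x(a, Y) = Y*a
I(147, -138) + x(F(-12), -107) = (22 + 2*147) - 107*(-5 - 12)/(-12) = (22 + 294) - (-107)*(-17)/12 = 316 - 107*17/12 = 316 - 1819/12 = 1973/12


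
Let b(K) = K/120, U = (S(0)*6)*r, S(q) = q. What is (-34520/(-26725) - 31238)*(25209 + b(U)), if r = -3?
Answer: -4208899833054/5345 ≈ -7.8745e+8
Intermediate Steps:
U = 0 (U = (0*6)*(-3) = 0*(-3) = 0)
b(K) = K/120 (b(K) = K*(1/120) = K/120)
(-34520/(-26725) - 31238)*(25209 + b(U)) = (-34520/(-26725) - 31238)*(25209 + (1/120)*0) = (-34520*(-1/26725) - 31238)*(25209 + 0) = (6904/5345 - 31238)*25209 = -166960206/5345*25209 = -4208899833054/5345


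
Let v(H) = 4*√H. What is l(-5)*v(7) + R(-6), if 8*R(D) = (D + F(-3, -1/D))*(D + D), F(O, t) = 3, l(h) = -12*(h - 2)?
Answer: 9/2 + 336*√7 ≈ 893.47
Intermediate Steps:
l(h) = 24 - 12*h (l(h) = -12*(-2 + h) = 24 - 12*h)
R(D) = D*(3 + D)/4 (R(D) = ((D + 3)*(D + D))/8 = ((3 + D)*(2*D))/8 = (2*D*(3 + D))/8 = D*(3 + D)/4)
l(-5)*v(7) + R(-6) = (24 - 12*(-5))*(4*√7) + (¼)*(-6)*(3 - 6) = (24 + 60)*(4*√7) + (¼)*(-6)*(-3) = 84*(4*√7) + 9/2 = 336*√7 + 9/2 = 9/2 + 336*√7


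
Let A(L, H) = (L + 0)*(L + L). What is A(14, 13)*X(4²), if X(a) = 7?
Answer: 2744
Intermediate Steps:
A(L, H) = 2*L² (A(L, H) = L*(2*L) = 2*L²)
A(14, 13)*X(4²) = (2*14²)*7 = (2*196)*7 = 392*7 = 2744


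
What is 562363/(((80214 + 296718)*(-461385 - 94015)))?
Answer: -562363/209348032800 ≈ -2.6863e-6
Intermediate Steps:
562363/(((80214 + 296718)*(-461385 - 94015))) = 562363/((376932*(-555400))) = 562363/(-209348032800) = 562363*(-1/209348032800) = -562363/209348032800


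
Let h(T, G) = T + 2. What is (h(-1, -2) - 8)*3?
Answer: -21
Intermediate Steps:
h(T, G) = 2 + T
(h(-1, -2) - 8)*3 = ((2 - 1) - 8)*3 = (1 - 8)*3 = -7*3 = -21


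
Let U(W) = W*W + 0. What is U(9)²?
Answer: 6561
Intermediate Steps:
U(W) = W² (U(W) = W² + 0 = W²)
U(9)² = (9²)² = 81² = 6561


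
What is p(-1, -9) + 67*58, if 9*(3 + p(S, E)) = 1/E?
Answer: 314522/81 ≈ 3883.0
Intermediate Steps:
p(S, E) = -3 + 1/(9*E)
p(-1, -9) + 67*58 = (-3 + (⅑)/(-9)) + 67*58 = (-3 + (⅑)*(-⅑)) + 3886 = (-3 - 1/81) + 3886 = -244/81 + 3886 = 314522/81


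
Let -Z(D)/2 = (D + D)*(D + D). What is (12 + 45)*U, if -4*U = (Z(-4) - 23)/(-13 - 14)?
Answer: -2869/36 ≈ -79.694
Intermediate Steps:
Z(D) = -8*D² (Z(D) = -2*(D + D)*(D + D) = -2*2*D*2*D = -8*D²)
U = -151/108 (U = -(-8*(-4)² - 23)/(4*(-13 - 14)) = -(-8*16 - 23)/(4*(-27)) = -(-128 - 23)*(-1)/(4*27) = -(-151)*(-1)/(4*27) = -¼*151/27 = -151/108 ≈ -1.3981)
(12 + 45)*U = (12 + 45)*(-151/108) = 57*(-151/108) = -2869/36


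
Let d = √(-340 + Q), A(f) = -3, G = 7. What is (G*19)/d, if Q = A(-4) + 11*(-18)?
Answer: -133*I*√541/541 ≈ -5.7181*I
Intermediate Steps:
Q = -201 (Q = -3 + 11*(-18) = -3 - 198 = -201)
d = I*√541 (d = √(-340 - 201) = √(-541) = I*√541 ≈ 23.259*I)
(G*19)/d = (7*19)/((I*√541)) = 133*(-I*√541/541) = -133*I*√541/541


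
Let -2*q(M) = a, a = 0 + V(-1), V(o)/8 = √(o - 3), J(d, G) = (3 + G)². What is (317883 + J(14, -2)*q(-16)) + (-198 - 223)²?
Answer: 495124 - 8*I ≈ 4.9512e+5 - 8.0*I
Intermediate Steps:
V(o) = 8*√(-3 + o) (V(o) = 8*√(o - 3) = 8*√(-3 + o))
a = 16*I (a = 0 + 8*√(-3 - 1) = 0 + 8*√(-4) = 0 + 8*(2*I) = 0 + 16*I = 16*I ≈ 16.0*I)
q(M) = -8*I
(317883 + J(14, -2)*q(-16)) + (-198 - 223)² = (317883 + (3 - 2)²*(-8*I)) + (-198 - 223)² = (317883 + 1²*(-8*I)) + (-421)² = (317883 + 1*(-8*I)) + 177241 = (317883 - 8*I) + 177241 = 495124 - 8*I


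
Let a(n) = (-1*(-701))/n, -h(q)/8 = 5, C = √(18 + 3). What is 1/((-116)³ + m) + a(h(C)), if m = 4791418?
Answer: -1132297941/64610440 ≈ -17.525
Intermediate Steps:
C = √21 ≈ 4.5826
h(q) = -40 (h(q) = -8*5 = -40)
a(n) = 701/n
1/((-116)³ + m) + a(h(C)) = 1/((-116)³ + 4791418) + 701/(-40) = 1/(-1560896 + 4791418) + 701*(-1/40) = 1/3230522 - 701/40 = -1132297941/64610440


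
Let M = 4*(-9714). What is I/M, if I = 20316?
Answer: -1693/3238 ≈ -0.52285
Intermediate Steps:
M = -38856
I/M = 20316/(-38856) = 20316*(-1/38856) = -1693/3238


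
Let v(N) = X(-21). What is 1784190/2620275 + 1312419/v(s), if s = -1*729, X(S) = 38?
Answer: 229264432963/6638030 ≈ 34538.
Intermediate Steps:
s = -729
v(N) = 38
1784190/2620275 + 1312419/v(s) = 1784190/2620275 + 1312419/38 = 1784190*(1/2620275) + 1312419*(1/38) = 118946/174685 + 1312419/38 = 229264432963/6638030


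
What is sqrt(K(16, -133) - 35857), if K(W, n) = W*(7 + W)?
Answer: I*sqrt(35489) ≈ 188.39*I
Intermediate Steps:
sqrt(K(16, -133) - 35857) = sqrt(16*(7 + 16) - 35857) = sqrt(16*23 - 35857) = sqrt(368 - 35857) = sqrt(-35489) = I*sqrt(35489)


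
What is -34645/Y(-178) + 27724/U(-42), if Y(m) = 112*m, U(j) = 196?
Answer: 19982003/139552 ≈ 143.19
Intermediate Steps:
-34645/Y(-178) + 27724/U(-42) = -34645/(112*(-178)) + 27724/196 = -34645/(-19936) + 27724*(1/196) = -34645*(-1/19936) + 6931/49 = 34645/19936 + 6931/49 = 19982003/139552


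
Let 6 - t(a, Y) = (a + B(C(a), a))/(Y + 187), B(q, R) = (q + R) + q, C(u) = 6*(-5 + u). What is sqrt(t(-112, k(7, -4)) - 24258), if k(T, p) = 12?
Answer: 2*I*sqrt(240019870)/199 ≈ 155.7*I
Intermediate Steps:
C(u) = -30 + 6*u
B(q, R) = R + 2*q (B(q, R) = (R + q) + q = R + 2*q)
t(a, Y) = 6 - (-60 + 14*a)/(187 + Y) (t(a, Y) = 6 - (a + (a + 2*(-30 + 6*a)))/(Y + 187) = 6 - (a + (a + (-60 + 12*a)))/(187 + Y) = 6 - (a + (-60 + 13*a))/(187 + Y) = 6 - (-60 + 14*a)/(187 + Y))
sqrt(t(-112, k(7, -4)) - 24258) = sqrt(2*(591 - 7*(-112) + 3*12)/(187 + 12) - 24258) = sqrt(2*(591 + 784 + 36)/199 - 24258) = sqrt(2*(1/199)*1411 - 24258) = sqrt(2822/199 - 24258) = sqrt(-4824520/199) = 2*I*sqrt(240019870)/199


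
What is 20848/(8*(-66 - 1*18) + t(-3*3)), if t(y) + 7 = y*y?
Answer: -10424/299 ≈ -34.863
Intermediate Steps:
t(y) = -7 + y² (t(y) = -7 + y*y = -7 + y²)
20848/(8*(-66 - 1*18) + t(-3*3)) = 20848/(8*(-66 - 1*18) + (-7 + (-3*3)²)) = 20848/(8*(-66 - 18) + (-7 + (-9)²)) = 20848/(8*(-84) + (-7 + 81)) = 20848/(-672 + 74) = 20848/(-598) = 20848*(-1/598) = -10424/299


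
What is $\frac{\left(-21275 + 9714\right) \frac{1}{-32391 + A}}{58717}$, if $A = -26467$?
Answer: $\frac{11561}{3455965186} \approx 3.3452 \cdot 10^{-6}$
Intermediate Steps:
$\frac{\left(-21275 + 9714\right) \frac{1}{-32391 + A}}{58717} = \frac{\left(-21275 + 9714\right) \frac{1}{-32391 - 26467}}{58717} = - \frac{11561}{-58858} \cdot \frac{1}{58717} = \left(-11561\right) \left(- \frac{1}{58858}\right) \frac{1}{58717} = \frac{11561}{58858} \cdot \frac{1}{58717} = \frac{11561}{3455965186}$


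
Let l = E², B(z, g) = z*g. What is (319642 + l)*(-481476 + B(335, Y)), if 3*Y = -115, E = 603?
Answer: -1013229120203/3 ≈ -3.3774e+11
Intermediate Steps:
Y = -115/3 (Y = (⅓)*(-115) = -115/3 ≈ -38.333)
B(z, g) = g*z
l = 363609 (l = 603² = 363609)
(319642 + l)*(-481476 + B(335, Y)) = (319642 + 363609)*(-481476 - 115/3*335) = 683251*(-481476 - 38525/3) = 683251*(-1482953/3) = -1013229120203/3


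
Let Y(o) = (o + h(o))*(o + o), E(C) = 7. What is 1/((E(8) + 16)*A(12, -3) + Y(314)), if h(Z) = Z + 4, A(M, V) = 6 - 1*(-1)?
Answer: 1/397057 ≈ 2.5185e-6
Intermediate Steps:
A(M, V) = 7 (A(M, V) = 6 + 1 = 7)
h(Z) = 4 + Z
Y(o) = 2*o*(4 + 2*o) (Y(o) = (o + (4 + o))*(o + o) = (4 + 2*o)*(2*o) = 2*o*(4 + 2*o))
1/((E(8) + 16)*A(12, -3) + Y(314)) = 1/((7 + 16)*7 + 4*314*(2 + 314)) = 1/(23*7 + 4*314*316) = 1/(161 + 396896) = 1/397057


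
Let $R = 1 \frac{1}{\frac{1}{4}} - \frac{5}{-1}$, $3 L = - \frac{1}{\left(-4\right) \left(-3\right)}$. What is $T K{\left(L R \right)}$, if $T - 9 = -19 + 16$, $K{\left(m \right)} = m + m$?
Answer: $-3$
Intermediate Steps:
$L = - \frac{1}{36}$ ($L = \frac{\left(-1\right) \frac{1}{\left(-4\right) \left(-3\right)}}{3} = \frac{\left(-1\right) \frac{1}{12}}{3} = \frac{1}{3} \left(- \frac{1}{12}\right) = - \frac{1}{36} \approx -0.027778$)
$R = 9$ ($R = 1 \frac{1}{\frac{1}{4}} - -5 = 1 \cdot 4 + 5 = 4 + 5 = 9$)
$K{\left(m \right)} = 2 m$
$T = 6$ ($T = 9 + \left(-19 + 16\right) = 9 - 3 = 6$)
$T K{\left(L R \right)} = 6 \cdot 2 \left(\left(- \frac{1}{36}\right) 9\right) = 6 \cdot 2 \left(- \frac{1}{4}\right) = 6 \left(- \frac{1}{2}\right) = -3$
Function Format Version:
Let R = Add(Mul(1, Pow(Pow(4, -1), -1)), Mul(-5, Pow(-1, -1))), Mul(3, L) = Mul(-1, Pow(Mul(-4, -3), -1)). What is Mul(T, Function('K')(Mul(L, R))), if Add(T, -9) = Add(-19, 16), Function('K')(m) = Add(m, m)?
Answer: -3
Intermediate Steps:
L = Rational(-1, 36) (L = Mul(Rational(1, 3), Mul(-1, Pow(Mul(-4, -3), -1))) = Mul(Rational(1, 3), Mul(-1, Pow(12, -1))) = Mul(Rational(1, 3), Mul(-1, Rational(1, 12))) = Mul(Rational(1, 3), Rational(-1, 12)) = Rational(-1, 36) ≈ -0.027778)
R = 9 (R = Add(Mul(1, Pow(Rational(1, 4), -1)), Mul(-5, -1)) = Add(Mul(1, 4), 5) = Add(4, 5) = 9)
Function('K')(m) = Mul(2, m)
T = 6 (T = Add(9, Add(-19, 16)) = Add(9, -3) = 6)
Mul(T, Function('K')(Mul(L, R))) = Mul(6, Mul(2, Mul(Rational(-1, 36), 9))) = Mul(6, Mul(2, Rational(-1, 4))) = Mul(6, Rational(-1, 2)) = -3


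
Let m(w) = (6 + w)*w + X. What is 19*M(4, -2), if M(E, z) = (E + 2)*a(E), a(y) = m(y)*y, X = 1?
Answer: 18696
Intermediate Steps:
m(w) = 1 + w*(6 + w) (m(w) = (6 + w)*w + 1 = w*(6 + w) + 1 = 1 + w*(6 + w))
a(y) = y*(1 + y**2 + 6*y) (a(y) = (1 + y**2 + 6*y)*y = y*(1 + y**2 + 6*y))
M(E, z) = E*(2 + E)*(1 + E**2 + 6*E) (M(E, z) = (E + 2)*(E*(1 + E**2 + 6*E)) = (2 + E)*(E*(1 + E**2 + 6*E)) = E*(2 + E)*(1 + E**2 + 6*E))
19*M(4, -2) = 19*(4*(2 + 4)*(1 + 4**2 + 6*4)) = 19*(4*6*(1 + 16 + 24)) = 19*(4*6*41) = 19*984 = 18696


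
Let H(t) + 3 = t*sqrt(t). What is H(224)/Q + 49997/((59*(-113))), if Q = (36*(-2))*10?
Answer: -11992613/1600080 - 56*sqrt(14)/45 ≈ -12.151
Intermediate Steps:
H(t) = -3 + t**(3/2) (H(t) = -3 + t*sqrt(t) = -3 + t**(3/2))
Q = -720 (Q = -72*10 = -720)
H(224)/Q + 49997/((59*(-113))) = (-3 + 224**(3/2))/(-720) + 49997/((59*(-113))) = (-3 + 896*sqrt(14))*(-1/720) + 49997/(-6667) = (1/240 - 56*sqrt(14)/45) + 49997*(-1/6667) = (1/240 - 56*sqrt(14)/45) - 49997/6667 = -11992613/1600080 - 56*sqrt(14)/45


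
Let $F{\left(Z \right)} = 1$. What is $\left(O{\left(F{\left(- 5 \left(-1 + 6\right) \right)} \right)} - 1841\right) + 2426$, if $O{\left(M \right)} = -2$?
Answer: $583$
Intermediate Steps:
$\left(O{\left(F{\left(- 5 \left(-1 + 6\right) \right)} \right)} - 1841\right) + 2426 = \left(-2 - 1841\right) + 2426 = -1843 + 2426 = 583$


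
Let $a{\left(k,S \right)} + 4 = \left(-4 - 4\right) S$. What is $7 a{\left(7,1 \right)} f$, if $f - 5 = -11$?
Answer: $504$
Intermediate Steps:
$f = -6$ ($f = 5 - 11 = -6$)
$a{\left(k,S \right)} = -4 - 8 S$ ($a{\left(k,S \right)} = -4 + \left(-4 - 4\right) S = -4 - 8 S$)
$7 a{\left(7,1 \right)} f = 7 \left(-4 - 8\right) \left(-6\right) = 7 \left(-12\right) \left(-6\right) = \left(-84\right) \left(-6\right) = 504$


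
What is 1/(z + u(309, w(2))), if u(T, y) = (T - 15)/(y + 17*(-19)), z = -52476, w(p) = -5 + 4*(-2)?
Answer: -8/419815 ≈ -1.9056e-5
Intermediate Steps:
w(p) = -13 (w(p) = -5 - 8 = -13)
u(T, y) = (-15 + T)/(-323 + y) (u(T, y) = (-15 + T)/(y - 323) = (-15 + T)/(-323 + y))
1/(z + u(309, w(2))) = 1/(-52476 + (-15 + 309)/(-323 - 13)) = 1/(-52476 + 294/(-336)) = 1/(-52476 - 1/336*294) = 1/(-52476 - 7/8) = 1/(-419815/8) = -8/419815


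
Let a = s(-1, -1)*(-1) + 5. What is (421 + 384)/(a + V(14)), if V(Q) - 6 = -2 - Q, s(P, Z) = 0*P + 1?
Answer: -805/6 ≈ -134.17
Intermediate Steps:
s(P, Z) = 1 (s(P, Z) = 0 + 1 = 1)
V(Q) = 4 - Q (V(Q) = 6 + (-2 - Q) = 4 - Q)
a = 4 (a = 1*(-1) + 5 = -1 + 5 = 4)
(421 + 384)/(a + V(14)) = (421 + 384)/(4 + (4 - 1*14)) = 805/(4 + (4 - 14)) = 805/(4 - 10) = 805/(-6) = 805*(-⅙) = -805/6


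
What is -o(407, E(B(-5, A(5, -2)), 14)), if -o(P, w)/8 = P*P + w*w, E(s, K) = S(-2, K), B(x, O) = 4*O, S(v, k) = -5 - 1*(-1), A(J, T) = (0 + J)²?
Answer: 1325320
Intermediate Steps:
A(J, T) = J²
S(v, k) = -4 (S(v, k) = -5 + 1 = -4)
E(s, K) = -4
o(P, w) = -8*P² - 8*w² (o(P, w) = -8*(P*P + w*w) = -8*(P² + w²) = -8*P² - 8*w²)
-o(407, E(B(-5, A(5, -2)), 14)) = -(-8*407² - 8*(-4)²) = -(-8*165649 - 8*16) = -(-1325192 - 128) = -1*(-1325320) = 1325320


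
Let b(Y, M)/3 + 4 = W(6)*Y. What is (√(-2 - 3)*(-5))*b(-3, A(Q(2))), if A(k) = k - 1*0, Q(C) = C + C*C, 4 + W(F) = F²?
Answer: 1500*I*√5 ≈ 3354.1*I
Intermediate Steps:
W(F) = -4 + F²
Q(C) = C + C²
A(k) = k (A(k) = k + 0 = k)
b(Y, M) = -12 + 96*Y (b(Y, M) = -12 + 3*((-4 + 6²)*Y) = -12 + 3*((-4 + 36)*Y) = -12 + 3*(32*Y) = -12 + 96*Y)
(√(-2 - 3)*(-5))*b(-3, A(Q(2))) = (√(-2 - 3)*(-5))*(-12 + 96*(-3)) = (√(-5)*(-5))*(-12 - 288) = ((I*√5)*(-5))*(-300) = -5*I*√5*(-300) = 1500*I*√5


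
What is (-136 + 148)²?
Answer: 144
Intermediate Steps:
(-136 + 148)² = 12² = 144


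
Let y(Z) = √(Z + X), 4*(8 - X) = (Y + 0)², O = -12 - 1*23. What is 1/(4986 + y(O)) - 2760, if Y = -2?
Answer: (-5520*√7 + 13761359*I)/(2*(√7 - 2493*I)) ≈ -2760.0 - 2.1327e-7*I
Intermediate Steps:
O = -35 (O = -12 - 23 = -35)
X = 7 (X = 8 - (-2 + 0)²/4 = 8 - ¼*(-2)² = 8 - ¼*4 = 8 - 1 = 7)
y(Z) = √(7 + Z) (y(Z) = √(Z + 7) = √(7 + Z))
1/(4986 + y(O)) - 2760 = 1/(4986 + √(7 - 35)) - 2760 = 1/(4986 + √(-28)) - 2760 = 1/(4986 + 2*I*√7) - 2760 = -2760 + 1/(4986 + 2*I*√7)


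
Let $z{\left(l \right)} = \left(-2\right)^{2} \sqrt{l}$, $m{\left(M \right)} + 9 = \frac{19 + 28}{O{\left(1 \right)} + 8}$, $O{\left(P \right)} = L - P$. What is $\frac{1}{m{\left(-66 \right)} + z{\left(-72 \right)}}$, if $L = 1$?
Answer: $- \frac{200}{74353} - \frac{1536 i \sqrt{2}}{74353} \approx -0.0026899 - 0.029215 i$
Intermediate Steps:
$O{\left(P \right)} = 1 - P$
$m{\left(M \right)} = - \frac{25}{8}$ ($m{\left(M \right)} = -9 + \frac{19 + 28}{\left(1 - 1\right) + 8} = -9 + \frac{47}{\left(1 - 1\right) + 8} = -9 + \frac{47}{0 + 8} = -9 + \frac{47}{8} = - \frac{25}{8}$)
$z{\left(l \right)} = 4 \sqrt{l}$
$\frac{1}{m{\left(-66 \right)} + z{\left(-72 \right)}} = \frac{1}{- \frac{25}{8} + 4 \sqrt{-72}} = \frac{1}{- \frac{25}{8} + 4 \cdot 6 i \sqrt{2}} = \frac{1}{- \frac{25}{8} + 24 i \sqrt{2}}$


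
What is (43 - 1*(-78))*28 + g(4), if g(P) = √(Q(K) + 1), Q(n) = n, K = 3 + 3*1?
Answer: 3388 + √7 ≈ 3390.6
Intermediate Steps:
K = 6 (K = 3 + 3 = 6)
g(P) = √7 (g(P) = √(6 + 1) = √7)
(43 - 1*(-78))*28 + g(4) = (43 - 1*(-78))*28 + √7 = (43 + 78)*28 + √7 = 121*28 + √7 = 3388 + √7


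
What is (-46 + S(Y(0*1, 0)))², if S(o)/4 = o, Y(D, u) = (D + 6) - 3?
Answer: 1156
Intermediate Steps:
Y(D, u) = 3 + D (Y(D, u) = (6 + D) - 3 = 3 + D)
S(o) = 4*o
(-46 + S(Y(0*1, 0)))² = (-46 + 4*(3 + 0*1))² = (-46 + 4*(3 + 0))² = (-46 + 4*3)² = (-46 + 12)² = (-34)² = 1156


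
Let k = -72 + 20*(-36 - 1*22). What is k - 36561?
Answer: -37793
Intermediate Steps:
k = -1232 (k = -72 + 20*(-36 - 22) = -72 + 20*(-58) = -72 - 1160 = -1232)
k - 36561 = -1232 - 36561 = -37793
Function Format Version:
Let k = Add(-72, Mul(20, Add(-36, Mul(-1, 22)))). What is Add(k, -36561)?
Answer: -37793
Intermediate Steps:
k = -1232 (k = Add(-72, Mul(20, Add(-36, -22))) = Add(-72, Mul(20, -58)) = Add(-72, -1160) = -1232)
Add(k, -36561) = Add(-1232, -36561) = -37793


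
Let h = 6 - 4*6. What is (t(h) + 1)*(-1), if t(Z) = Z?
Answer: 17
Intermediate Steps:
h = -18 (h = 6 - 24 = -18)
(t(h) + 1)*(-1) = (-18 + 1)*(-1) = -17*(-1) = 17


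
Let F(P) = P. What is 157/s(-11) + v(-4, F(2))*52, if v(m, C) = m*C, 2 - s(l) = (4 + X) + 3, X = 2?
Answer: -3069/7 ≈ -438.43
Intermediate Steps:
s(l) = -7 (s(l) = 2 - ((4 + 2) + 3) = 2 - (6 + 3) = 2 - 1*9 = 2 - 9 = -7)
v(m, C) = C*m
157/s(-11) + v(-4, F(2))*52 = 157/(-7) + (2*(-4))*52 = 157*(-1/7) - 8*52 = -157/7 - 416 = -3069/7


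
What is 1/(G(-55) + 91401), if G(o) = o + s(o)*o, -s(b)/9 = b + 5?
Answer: 1/66596 ≈ 1.5016e-5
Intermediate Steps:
s(b) = -45 - 9*b (s(b) = -9*(b + 5) = -9*(5 + b) = -45 - 9*b)
G(o) = o + o*(-45 - 9*o) (G(o) = o + (-45 - 9*o)*o = o + o*(-45 - 9*o))
1/(G(-55) + 91401) = 1/(-1*(-55)*(44 + 9*(-55)) + 91401) = 1/(-1*(-55)*(44 - 495) + 91401) = 1/(-1*(-55)*(-451) + 91401) = 1/(-24805 + 91401) = 1/66596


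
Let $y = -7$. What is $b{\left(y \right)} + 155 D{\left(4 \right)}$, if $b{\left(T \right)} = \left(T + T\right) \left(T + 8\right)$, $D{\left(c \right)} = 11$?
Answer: $1691$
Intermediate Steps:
$b{\left(T \right)} = 2 T \left(8 + T\right)$
$b{\left(y \right)} + 155 D{\left(4 \right)} = 2 \left(-7\right) \left(8 - 7\right) + 155 \cdot 11 = 2 \left(-7\right) 1 + 1705 = -14 + 1705 = 1691$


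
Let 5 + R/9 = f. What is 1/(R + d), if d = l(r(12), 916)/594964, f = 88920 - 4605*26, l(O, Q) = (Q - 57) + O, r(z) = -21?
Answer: -297482/82502170051 ≈ -3.6057e-6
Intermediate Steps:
l(O, Q) = -57 + O + Q (l(O, Q) = (-57 + Q) + O = -57 + O + Q)
f = -30810 (f = 88920 - 119730 = -30810)
d = 419/297482 (d = (-57 - 21 + 916)/594964 = 838*(1/594964) = 419/297482 ≈ 0.0014085)
R = -277335 (R = -45 + 9*(-30810) = -45 - 277290 = -277335)
1/(R + d) = 1/(-277335 + 419/297482) = 1/(-82502170051/297482) = -297482/82502170051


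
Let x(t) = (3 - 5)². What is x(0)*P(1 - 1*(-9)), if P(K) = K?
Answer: 40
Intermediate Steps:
x(t) = 4 (x(t) = (-2)² = 4)
x(0)*P(1 - 1*(-9)) = 4*(1 - 1*(-9)) = 4*(1 + 9) = 4*10 = 40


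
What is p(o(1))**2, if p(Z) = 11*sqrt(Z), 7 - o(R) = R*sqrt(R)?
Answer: 726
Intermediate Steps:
o(R) = 7 - R**(3/2) (o(R) = 7 - R*sqrt(R) = 7 - R**(3/2))
p(o(1))**2 = (11*sqrt(7 - 1**(3/2)))**2 = (11*sqrt(7 - 1*1))**2 = (11*sqrt(7 - 1))**2 = (11*sqrt(6))**2 = 726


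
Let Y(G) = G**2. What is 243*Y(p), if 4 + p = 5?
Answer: 243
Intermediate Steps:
p = 1 (p = -4 + 5 = 1)
243*Y(p) = 243*1**2 = 243*1 = 243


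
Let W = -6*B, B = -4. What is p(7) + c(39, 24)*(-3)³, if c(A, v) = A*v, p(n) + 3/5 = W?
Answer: -126243/5 ≈ -25249.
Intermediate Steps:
W = 24 (W = -6*(-4) = 24)
p(n) = 117/5 (p(n) = -⅗ + 24 = 117/5)
p(7) + c(39, 24)*(-3)³ = 117/5 + (39*24)*(-3)³ = 117/5 + 936*(-27) = 117/5 - 25272 = -126243/5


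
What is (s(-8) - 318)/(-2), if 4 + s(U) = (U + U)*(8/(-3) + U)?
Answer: 227/3 ≈ 75.667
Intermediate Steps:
s(U) = -4 + 2*U*(-8/3 + U) (s(U) = -4 + (U + U)*(8/(-3) + U) = -4 + (2*U)*(8*(-⅓) + U) = -4 + (2*U)*(-8/3 + U) = -4 + 2*U*(-8/3 + U))
(s(-8) - 318)/(-2) = ((-4 + 2*(-8)² - 16/3*(-8)) - 318)/(-2) = ((-4 + 2*64 + 128/3) - 318)*(-½) = ((-4 + 128 + 128/3) - 318)*(-½) = (500/3 - 318)*(-½) = -454/3*(-½) = 227/3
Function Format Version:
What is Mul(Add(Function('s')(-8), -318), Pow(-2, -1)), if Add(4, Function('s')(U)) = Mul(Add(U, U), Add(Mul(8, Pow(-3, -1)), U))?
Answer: Rational(227, 3) ≈ 75.667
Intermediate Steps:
Function('s')(U) = Add(-4, Mul(2, U, Add(Rational(-8, 3), U))) (Function('s')(U) = Add(-4, Mul(Add(U, U), Add(Mul(8, Pow(-3, -1)), U))) = Add(-4, Mul(Mul(2, U), Add(Mul(8, Rational(-1, 3)), U))) = Add(-4, Mul(Mul(2, U), Add(Rational(-8, 3), U))) = Add(-4, Mul(2, U, Add(Rational(-8, 3), U))))
Mul(Add(Function('s')(-8), -318), Pow(-2, -1)) = Mul(Add(Add(-4, Mul(2, Pow(-8, 2)), Mul(Rational(-16, 3), -8)), -318), Pow(-2, -1)) = Mul(Add(Add(-4, Mul(2, 64), Rational(128, 3)), -318), Rational(-1, 2)) = Mul(Add(Add(-4, 128, Rational(128, 3)), -318), Rational(-1, 2)) = Mul(Add(Rational(500, 3), -318), Rational(-1, 2)) = Mul(Rational(-454, 3), Rational(-1, 2)) = Rational(227, 3)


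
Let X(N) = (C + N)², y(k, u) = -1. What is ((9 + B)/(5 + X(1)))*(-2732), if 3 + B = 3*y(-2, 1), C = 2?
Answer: -4098/7 ≈ -585.43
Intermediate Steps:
B = -6 (B = -3 + 3*(-1) = -3 - 3 = -6)
X(N) = (2 + N)²
((9 + B)/(5 + X(1)))*(-2732) = ((9 - 6)/(5 + (2 + 1)²))*(-2732) = (3/(5 + 3²))*(-2732) = (3/(5 + 9))*(-2732) = (3/14)*(-2732) = -4098/7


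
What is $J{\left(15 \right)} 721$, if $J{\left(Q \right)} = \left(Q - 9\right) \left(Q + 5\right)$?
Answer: $86520$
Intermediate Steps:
$J{\left(Q \right)} = \left(-9 + Q\right) \left(5 + Q\right)$
$J{\left(15 \right)} 721 = \left(-45 + 15^{2} - 60\right) 721 = \left(-45 + 225 - 60\right) 721 = 120 \cdot 721 = 86520$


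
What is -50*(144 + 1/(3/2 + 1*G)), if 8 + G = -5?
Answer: -165500/23 ≈ -7195.6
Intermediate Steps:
G = -13 (G = -8 - 5 = -13)
-50*(144 + 1/(3/2 + 1*G)) = -50*(144 + 1/(3/2 + 1*(-13))) = -50*(144 + 1/(3*(½) - 13)) = -50*(144 + 1/(3/2 - 13)) = -50*(144 + 1/(-23/2)) = -50*(144 - 2/23) = -50*3310/23 = -165500/23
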